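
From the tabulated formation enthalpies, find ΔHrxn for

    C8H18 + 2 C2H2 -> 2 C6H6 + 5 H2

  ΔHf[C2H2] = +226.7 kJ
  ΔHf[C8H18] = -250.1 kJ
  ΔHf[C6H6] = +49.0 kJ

Products: 2·(+49.0) + 5·(+0.0) = +98.0
Reactants: 1·(-250.1) + 2·(+226.7) = +203.3
ΔHrxn = (+98.0) − (+203.3) = -105.3 kJ

ΔHrxn = -105.3 kJ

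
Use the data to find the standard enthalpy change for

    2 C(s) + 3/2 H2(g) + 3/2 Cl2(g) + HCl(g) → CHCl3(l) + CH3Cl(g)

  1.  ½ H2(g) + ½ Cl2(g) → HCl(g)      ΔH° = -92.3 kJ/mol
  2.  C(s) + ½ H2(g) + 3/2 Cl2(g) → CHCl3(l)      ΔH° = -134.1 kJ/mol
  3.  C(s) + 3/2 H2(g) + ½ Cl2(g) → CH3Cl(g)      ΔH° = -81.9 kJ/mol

ΔH° = -123.7 kJ/mol

eq. 1 reversed (reverse to put HCl(g) on the reactant side): +92.3 kJ/mol
eq. 2 as written (CHCl3(l) already on the product side): -134.1 kJ/mol
eq. 3 as written (CH3Cl(g) already on the product side): -81.9 kJ/mol
ΔH° = (+92.3) + (-134.1) + (-81.9) = -123.7 kJ/mol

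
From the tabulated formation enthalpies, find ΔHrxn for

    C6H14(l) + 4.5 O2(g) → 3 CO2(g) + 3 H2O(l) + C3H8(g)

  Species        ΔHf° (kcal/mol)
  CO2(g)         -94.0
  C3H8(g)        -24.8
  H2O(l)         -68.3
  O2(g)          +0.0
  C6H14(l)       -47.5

ΔHrxn = -464.2 kcal/mol

Products: 3·(-94.0) + 3·(-68.3) + 1·(-24.8) = -511.7
Reactants: 1·(-47.5) + 9/2·(+0.0) = -47.5
ΔHrxn = (-511.7) − (-47.5) = -464.2 kcal/mol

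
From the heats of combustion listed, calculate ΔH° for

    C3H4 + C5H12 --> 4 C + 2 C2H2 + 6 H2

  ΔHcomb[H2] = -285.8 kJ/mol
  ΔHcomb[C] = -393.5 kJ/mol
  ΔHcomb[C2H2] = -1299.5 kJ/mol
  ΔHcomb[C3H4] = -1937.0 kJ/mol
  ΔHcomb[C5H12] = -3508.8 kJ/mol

Using ΔH = Σ nΔHc°(reactants) − Σ nΔHc°(products):
= [1·(-1937.0) + 1·(-3508.8)] − [4·(-393.5) + 2·(-1299.5) + 6·(-285.8)]
= 442.0 kJ/mol

ΔH° = 442.0 kJ/mol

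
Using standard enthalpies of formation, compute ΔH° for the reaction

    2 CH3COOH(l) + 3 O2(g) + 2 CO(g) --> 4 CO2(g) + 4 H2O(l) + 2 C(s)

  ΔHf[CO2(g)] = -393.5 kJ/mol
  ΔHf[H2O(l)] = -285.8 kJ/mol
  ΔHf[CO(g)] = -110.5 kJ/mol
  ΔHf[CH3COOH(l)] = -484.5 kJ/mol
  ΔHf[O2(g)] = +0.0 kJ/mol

ΔH°rxn = Σ nΔHf°(products) − Σ nΔHf°(reactants).
Products: 4·(-393.5) + 4·(-285.8) + 2·(+0.0) = -2717.2
Reactants: 2·(-484.5) + 3·(+0.0) + 2·(-110.5) = -1190.0
ΔH° = (-2717.2) − (-1190.0) = -1527.2 kJ/mol

ΔH° = -1527.2 kJ/mol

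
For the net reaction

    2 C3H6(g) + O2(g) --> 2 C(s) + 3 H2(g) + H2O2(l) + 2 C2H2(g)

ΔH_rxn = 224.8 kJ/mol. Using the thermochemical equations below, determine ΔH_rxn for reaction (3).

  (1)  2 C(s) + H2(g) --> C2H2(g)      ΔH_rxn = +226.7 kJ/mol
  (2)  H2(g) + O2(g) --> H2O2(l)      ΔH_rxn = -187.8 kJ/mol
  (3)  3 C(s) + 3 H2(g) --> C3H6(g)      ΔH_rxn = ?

ΔH_rxn = 20.4 kJ/mol

(1) × 2 (×2 to match 2 C2H2(g) in the target): (2)·(+226.7) = +453.4 kJ/mol
(2) as written (H2O2(l) already on the product side): -187.8 kJ/mol
(3) reversed and × 2 (C3H6(g) must end up as a reactant; ×2 to match 2 C3H6(g) in the target): contributes −2·x
+224.8 = (+453.4) + (-187.8) − 2·x
x = (+224.8 − (+265.6)) / (-2) = 20.4 kJ/mol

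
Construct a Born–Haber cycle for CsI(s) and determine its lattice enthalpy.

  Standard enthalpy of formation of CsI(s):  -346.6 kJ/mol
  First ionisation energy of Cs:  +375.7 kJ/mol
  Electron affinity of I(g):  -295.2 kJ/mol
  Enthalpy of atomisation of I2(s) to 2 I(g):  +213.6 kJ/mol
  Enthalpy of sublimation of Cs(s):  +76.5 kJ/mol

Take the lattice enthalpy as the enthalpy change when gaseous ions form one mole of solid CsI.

U = -610.4 kJ/mol

ΔHf° = 1·ΔHsub + 1·(ΣIE) + 1/2·D(I2) + 1·EA + U
-346.6 = 1·(+76.5) + 1·(+375.7) + 1/2·(+213.6) + 1·(-295.2) + U
U = -346.6 − (+263.8) = -610.4 kJ/mol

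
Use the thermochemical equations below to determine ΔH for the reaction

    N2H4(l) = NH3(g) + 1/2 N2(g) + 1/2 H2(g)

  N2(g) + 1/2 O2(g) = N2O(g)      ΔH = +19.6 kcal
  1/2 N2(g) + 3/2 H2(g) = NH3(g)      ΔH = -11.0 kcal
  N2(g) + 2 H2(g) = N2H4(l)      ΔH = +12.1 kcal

ΔH = -23.1 kcal

equation 1: not needed.
equation 2 as written: -11.0 kcal
equation 3 reversed: -12.1 kcal
Combining the equations, ΔH = (1)·(-11.0) + (-1)·(+12.1) = -23.1 kcal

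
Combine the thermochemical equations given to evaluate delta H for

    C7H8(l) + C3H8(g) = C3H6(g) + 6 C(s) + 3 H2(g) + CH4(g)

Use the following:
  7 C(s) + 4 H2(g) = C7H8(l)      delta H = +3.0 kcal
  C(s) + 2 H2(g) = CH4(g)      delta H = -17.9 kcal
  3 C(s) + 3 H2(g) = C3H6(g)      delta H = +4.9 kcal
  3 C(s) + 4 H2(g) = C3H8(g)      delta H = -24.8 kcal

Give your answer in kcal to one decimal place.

delta H = 8.8 kcal

equation 1 reversed: -3.0 kcal
equation 2 as written: -17.9 kcal
equation 3 as written: +4.9 kcal
equation 4 reversed: +24.8 kcal
Since enthalpy is a state function, delta H = (-3.0) + (-17.9) + (+4.9) + (+24.8) = 8.8 kcal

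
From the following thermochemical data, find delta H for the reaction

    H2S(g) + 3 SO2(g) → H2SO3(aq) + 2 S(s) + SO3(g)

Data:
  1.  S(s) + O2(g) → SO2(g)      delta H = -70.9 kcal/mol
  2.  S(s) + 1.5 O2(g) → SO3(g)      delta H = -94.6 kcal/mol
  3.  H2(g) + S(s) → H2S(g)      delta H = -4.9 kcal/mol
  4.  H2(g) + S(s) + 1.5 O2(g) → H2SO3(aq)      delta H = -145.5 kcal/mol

delta H = -22.5 kcal/mol

eq. 1 reversed and × 3: (-3)·(-70.9) = +212.7 kcal/mol
eq. 2 as written: -94.6 kcal/mol
eq. 3 reversed: +4.9 kcal/mol
eq. 4 as written: -145.5 kcal/mol
Since enthalpy is a state function, delta H = (-3)·(-70.9) + (1)·(-94.6) + (-1)·(-4.9) + (1)·(-145.5) = -22.5 kcal/mol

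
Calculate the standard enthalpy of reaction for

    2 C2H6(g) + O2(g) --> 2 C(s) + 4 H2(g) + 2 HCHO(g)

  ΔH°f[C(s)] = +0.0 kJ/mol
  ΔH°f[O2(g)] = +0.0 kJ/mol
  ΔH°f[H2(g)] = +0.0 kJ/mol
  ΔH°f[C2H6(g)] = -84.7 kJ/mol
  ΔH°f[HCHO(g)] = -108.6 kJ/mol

Products: 2·(+0.0) + 4·(+0.0) + 2·(-108.6) = -217.2
Reactants: 2·(-84.7) + 1·(+0.0) = -169.4
ΔH° = (-217.2) − (-169.4) = -47.8 kJ/mol

ΔH° = -47.8 kJ/mol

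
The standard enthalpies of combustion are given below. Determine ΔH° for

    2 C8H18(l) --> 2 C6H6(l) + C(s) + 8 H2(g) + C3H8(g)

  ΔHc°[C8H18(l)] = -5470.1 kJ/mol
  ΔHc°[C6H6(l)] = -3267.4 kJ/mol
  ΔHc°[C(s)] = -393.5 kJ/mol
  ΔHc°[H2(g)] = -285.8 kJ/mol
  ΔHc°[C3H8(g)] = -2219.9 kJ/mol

Using ΔH = Σ nΔHc°(reactants) − Σ nΔHc°(products):
= [2·(-5470.1)] − [2·(-3267.4) + 1·(-393.5) + 8·(-285.8) + 1·(-2219.9)]
= 494.4 kJ/mol

ΔH° = 494.4 kJ/mol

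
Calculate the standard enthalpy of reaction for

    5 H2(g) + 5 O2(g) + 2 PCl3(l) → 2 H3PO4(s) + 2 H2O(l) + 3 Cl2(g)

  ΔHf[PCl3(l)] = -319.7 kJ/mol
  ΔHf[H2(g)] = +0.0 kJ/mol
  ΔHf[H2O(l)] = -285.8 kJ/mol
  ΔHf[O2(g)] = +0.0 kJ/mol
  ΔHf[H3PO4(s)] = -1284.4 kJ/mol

ΔH°rxn = -2501.0 kJ/mol

Products: 2·(-1284.4) + 2·(-285.8) + 3·(+0.0) = -3140.4
Reactants: 5·(+0.0) + 5·(+0.0) + 2·(-319.7) = -639.4
ΔH°rxn = (-3140.4) − (-639.4) = -2501.0 kJ/mol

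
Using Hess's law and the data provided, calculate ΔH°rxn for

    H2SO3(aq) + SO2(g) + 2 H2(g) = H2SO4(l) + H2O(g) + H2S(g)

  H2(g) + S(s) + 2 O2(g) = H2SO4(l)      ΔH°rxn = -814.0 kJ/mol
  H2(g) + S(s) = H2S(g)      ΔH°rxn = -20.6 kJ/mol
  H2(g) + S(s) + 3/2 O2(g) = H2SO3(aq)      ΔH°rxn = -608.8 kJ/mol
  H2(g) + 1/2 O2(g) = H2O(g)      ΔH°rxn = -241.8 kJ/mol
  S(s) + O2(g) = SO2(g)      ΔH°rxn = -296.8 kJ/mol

equation 1 as written (H2SO4(l) already on the product side): -814.0 kJ/mol
equation 2 as written (H2S(g) already on the product side): -20.6 kJ/mol
equation 3 reversed (H2SO3(aq) must end up as a reactant): +608.8 kJ/mol
equation 4 as written (H2O(g) already on the product side): -241.8 kJ/mol
equation 5 reversed (reverse to put SO2(g) on the reactant side): +296.8 kJ/mol
ΔH°rxn = (1)·(-814.0) + (1)·(-20.6) + (-1)·(-608.8) + (1)·(-241.8) + (-1)·(-296.8) = -170.8 kJ/mol

ΔH°rxn = -170.8 kJ/mol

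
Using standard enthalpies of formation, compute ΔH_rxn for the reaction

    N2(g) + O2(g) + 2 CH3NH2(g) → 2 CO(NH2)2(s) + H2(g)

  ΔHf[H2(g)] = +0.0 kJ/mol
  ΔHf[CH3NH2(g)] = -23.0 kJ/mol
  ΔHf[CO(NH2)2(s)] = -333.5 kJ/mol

ΔH°rxn = Σ nΔHf°(products) − Σ nΔHf°(reactants).
Products: 2·(-333.5) + 1·(+0.0) = -667.0
Reactants: 1·(+0.0) + 1·(+0.0) + 2·(-23.0) = -46.0
ΔH_rxn = (-667.0) − (-46.0) = -621.0 kJ/mol

ΔH_rxn = -621.0 kJ/mol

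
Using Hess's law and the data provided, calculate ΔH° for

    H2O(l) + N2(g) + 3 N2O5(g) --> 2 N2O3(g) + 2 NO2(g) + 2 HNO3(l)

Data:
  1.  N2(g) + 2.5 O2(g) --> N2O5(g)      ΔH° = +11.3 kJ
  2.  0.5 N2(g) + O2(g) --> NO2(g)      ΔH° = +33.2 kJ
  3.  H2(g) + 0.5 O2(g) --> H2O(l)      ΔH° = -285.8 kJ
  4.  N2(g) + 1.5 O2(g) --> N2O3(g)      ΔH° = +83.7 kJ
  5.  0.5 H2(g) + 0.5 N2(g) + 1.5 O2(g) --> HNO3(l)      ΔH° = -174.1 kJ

ΔH° = 137.5 kJ

eq. 1 reversed and × 3: (-3)·(+11.3) = -33.9 kJ
eq. 2 × 2: (2)·(+33.2) = +66.4 kJ
eq. 3 reversed: +285.8 kJ
eq. 4 × 2: (2)·(+83.7) = +167.4 kJ
eq. 5 × 2: (2)·(-174.1) = -348.2 kJ
By Hess's law, ΔH° = (-33.9) + (+66.4) + (+285.8) + (+167.4) + (-348.2) = 137.5 kJ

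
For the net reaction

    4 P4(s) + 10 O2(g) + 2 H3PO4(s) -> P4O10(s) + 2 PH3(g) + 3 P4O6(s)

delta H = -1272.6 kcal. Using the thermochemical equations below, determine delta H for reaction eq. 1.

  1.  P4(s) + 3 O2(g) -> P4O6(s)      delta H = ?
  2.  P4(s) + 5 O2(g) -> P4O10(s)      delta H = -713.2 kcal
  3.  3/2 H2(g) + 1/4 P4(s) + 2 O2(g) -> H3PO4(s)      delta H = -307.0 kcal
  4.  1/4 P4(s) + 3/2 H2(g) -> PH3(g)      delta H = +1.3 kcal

eq. 1 × 3 (scale by 3 for the 3 P4O6(s)): contributes 3·x
eq. 2 as written (P4O10(s) already on the product side): -713.2 kcal
eq. 3 reversed and × 2 (H3PO4(s) must end up as a reactant; scale by 2 for the 2 H3PO4(s)): (-2)·(-307.0) = +614.0 kcal
eq. 4 × 2 (scale by 2 for the 2 PH3(g)): (2)·(+1.3) = +2.6 kcal
-1272.6 = (-713.2) + (+614.0) + (+2.6) + 3·x
x = (-1272.6 − (-96.6)) / (3) = -392.0 kcal

delta H = -392.0 kcal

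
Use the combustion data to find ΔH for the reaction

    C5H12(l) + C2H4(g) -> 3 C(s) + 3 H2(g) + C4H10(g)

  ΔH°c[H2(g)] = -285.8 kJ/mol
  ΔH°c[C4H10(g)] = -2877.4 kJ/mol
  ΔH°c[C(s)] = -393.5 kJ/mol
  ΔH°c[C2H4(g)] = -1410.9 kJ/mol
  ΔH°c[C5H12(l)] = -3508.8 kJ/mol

ΔH = -4.4 kJ/mol

Using ΔH = Σ nΔHc°(reactants) − Σ nΔHc°(products):
= [1·(-3508.8) + 1·(-1410.9)] − [3·(-393.5) + 3·(-285.8) + 1·(-2877.4)]
= -4.4 kJ/mol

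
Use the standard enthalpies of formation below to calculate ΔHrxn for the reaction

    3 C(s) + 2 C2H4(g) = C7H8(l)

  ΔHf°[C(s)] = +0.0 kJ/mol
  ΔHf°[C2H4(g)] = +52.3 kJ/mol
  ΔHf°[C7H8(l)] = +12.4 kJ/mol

ΔHrxn = -92.2 kJ/mol

Products: 1·(+12.4) = +12.4
Reactants: 3·(+0.0) + 2·(+52.3) = +104.6
ΔHrxn = (+12.4) − (+104.6) = -92.2 kJ/mol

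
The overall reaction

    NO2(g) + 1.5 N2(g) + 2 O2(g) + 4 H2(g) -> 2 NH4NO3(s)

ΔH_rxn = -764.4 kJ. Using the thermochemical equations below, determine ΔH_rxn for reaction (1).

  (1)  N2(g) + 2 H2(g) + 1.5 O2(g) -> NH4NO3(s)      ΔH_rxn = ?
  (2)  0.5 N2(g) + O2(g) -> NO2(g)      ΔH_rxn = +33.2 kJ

ΔH_rxn = -365.6 kJ

(1) × 2 (scale by 2 for the 2 NH4NO3(s)): contributes 2·x
(2) reversed (NO2(g) must end up as a reactant): -33.2 kJ
-764.4 = (-33.2) + 2·x
x = (-764.4 − (-33.2)) / (2) = -365.6 kJ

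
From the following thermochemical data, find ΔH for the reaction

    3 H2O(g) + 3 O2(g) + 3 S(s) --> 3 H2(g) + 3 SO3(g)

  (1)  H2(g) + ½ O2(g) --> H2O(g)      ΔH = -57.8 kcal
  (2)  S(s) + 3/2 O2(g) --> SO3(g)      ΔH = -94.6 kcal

(1) reversed and × 3: (-3)·(-57.8) = +173.4 kcal
(2) × 3: (3)·(-94.6) = -283.8 kcal
ΔH = (+173.4) + (-283.8) = -110.4 kcal

ΔH = -110.4 kcal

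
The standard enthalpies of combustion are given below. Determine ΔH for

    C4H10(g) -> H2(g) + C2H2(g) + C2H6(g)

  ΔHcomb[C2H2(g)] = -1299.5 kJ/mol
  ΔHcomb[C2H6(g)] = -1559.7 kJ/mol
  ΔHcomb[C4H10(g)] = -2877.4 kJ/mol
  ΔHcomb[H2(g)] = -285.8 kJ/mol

Using ΔH = Σ nΔHc°(reactants) − Σ nΔHc°(products):
= [1·(-2877.4)] − [1·(-285.8) + 1·(-1299.5) + 1·(-1559.7)]
= 267.6 kJ/mol

ΔH = 267.6 kJ/mol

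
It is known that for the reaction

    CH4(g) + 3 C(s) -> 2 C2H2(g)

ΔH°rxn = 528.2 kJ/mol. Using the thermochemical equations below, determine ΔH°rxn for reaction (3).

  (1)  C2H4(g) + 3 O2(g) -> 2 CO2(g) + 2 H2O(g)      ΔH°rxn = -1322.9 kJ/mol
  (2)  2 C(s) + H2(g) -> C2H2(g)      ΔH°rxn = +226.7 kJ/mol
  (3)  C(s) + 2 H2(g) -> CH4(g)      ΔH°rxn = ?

ΔH°rxn = -74.8 kJ/mol

(1): not needed.
(2) × 2: (2)·(+226.7) = +453.4 kJ/mol
(3) reversed: contributes −x
+528.2 = (+453.4) − x
x = (+528.2 − (+453.4)) / (-1) = -74.8 kJ/mol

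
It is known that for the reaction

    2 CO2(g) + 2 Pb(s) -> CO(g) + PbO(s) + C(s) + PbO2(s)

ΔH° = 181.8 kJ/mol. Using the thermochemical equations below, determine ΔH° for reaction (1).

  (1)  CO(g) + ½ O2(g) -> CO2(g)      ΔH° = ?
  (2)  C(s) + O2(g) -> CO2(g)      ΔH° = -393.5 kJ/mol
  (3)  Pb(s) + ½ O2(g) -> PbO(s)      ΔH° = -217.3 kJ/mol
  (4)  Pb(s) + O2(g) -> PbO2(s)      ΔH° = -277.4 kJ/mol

(1) reversed (CO(g) must end up as a product): contributes −x
(2) reversed (C(s) must end up as a product): +393.5 kJ/mol
(3) as written (PbO(s) already on the product side): -217.3 kJ/mol
(4) as written (PbO2(s) already on the product side): -277.4 kJ/mol
+181.8 = (+393.5) + (-217.3) + (-277.4) − x
x = (+181.8 − (-101.2)) / (-1) = -283.0 kJ/mol

ΔH° = -283.0 kJ/mol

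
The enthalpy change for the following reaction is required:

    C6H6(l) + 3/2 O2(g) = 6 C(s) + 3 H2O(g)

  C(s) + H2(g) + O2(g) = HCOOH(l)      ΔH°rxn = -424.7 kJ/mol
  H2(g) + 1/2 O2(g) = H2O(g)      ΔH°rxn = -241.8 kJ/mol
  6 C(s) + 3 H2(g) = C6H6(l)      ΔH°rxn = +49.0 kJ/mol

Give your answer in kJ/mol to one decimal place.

ΔH°rxn = -774.4 kJ/mol

equation 1: not needed.
equation 2 × 3: (3)·(-241.8) = -725.4 kJ/mol
equation 3 reversed: -49.0 kJ/mol
Since enthalpy is a state function, ΔH°rxn = (-725.4) + (-49.0) = -774.4 kJ/mol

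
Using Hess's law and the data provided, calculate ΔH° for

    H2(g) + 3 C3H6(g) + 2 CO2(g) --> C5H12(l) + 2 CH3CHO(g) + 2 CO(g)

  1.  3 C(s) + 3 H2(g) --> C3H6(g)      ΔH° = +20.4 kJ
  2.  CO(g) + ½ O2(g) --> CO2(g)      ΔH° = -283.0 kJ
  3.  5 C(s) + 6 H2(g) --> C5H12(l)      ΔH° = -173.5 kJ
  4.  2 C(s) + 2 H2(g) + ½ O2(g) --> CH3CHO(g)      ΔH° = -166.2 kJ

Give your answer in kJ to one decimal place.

ΔH° = -1.1 kJ

eq. 1 reversed and × 3 (reverse to put C3H6(g) on the reactant side; scale by 3 for the 3 C3H6(g)): (-3)·(+20.4) = -61.2 kJ
eq. 2 reversed and × 2 (reverse to put CO(g) on the product side; ×2 to match 2 CO(g) in the target): (-2)·(-283.0) = +566.0 kJ
eq. 3 as written (C5H12(l) already on the product side): -173.5 kJ
eq. 4 × 2 (×2 to match 2 CH3CHO(g) in the target): (2)·(-166.2) = -332.4 kJ
ΔH° = (-3)·(+20.4) + (-2)·(-283.0) + (1)·(-173.5) + (2)·(-166.2) = -1.1 kJ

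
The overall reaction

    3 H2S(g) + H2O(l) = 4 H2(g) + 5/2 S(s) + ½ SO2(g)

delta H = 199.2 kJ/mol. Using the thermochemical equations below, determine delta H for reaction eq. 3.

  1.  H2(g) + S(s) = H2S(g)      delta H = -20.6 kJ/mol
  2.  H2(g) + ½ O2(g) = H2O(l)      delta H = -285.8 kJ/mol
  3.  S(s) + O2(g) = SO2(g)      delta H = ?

eq. 1 reversed and × 3 (reverse to put H2S(g) on the reactant side; scale by 3 for the 3 H2S(g)): (-3)·(-20.6) = +61.8 kJ/mol
eq. 2 reversed (H2O(l) must end up as a reactant): +285.8 kJ/mol
eq. 3 × 1/2 (×1/2 to match 1/2 SO2(g) in the target): contributes 1/2·x
+199.2 = (+61.8) + (+285.8) + 1/2·x
x = (+199.2 − (+347.6)) / (1/2) = -296.8 kJ/mol

delta H = -296.8 kJ/mol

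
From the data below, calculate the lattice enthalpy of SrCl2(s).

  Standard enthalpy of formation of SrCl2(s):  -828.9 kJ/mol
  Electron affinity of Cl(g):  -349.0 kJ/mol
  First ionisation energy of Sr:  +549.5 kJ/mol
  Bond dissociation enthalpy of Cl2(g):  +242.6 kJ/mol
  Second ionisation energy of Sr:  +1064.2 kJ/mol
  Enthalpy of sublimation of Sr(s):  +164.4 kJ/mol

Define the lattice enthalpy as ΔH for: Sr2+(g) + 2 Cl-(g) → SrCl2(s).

ΔHf° = 1·ΔHsub + 1·(ΣIE) + 1·D(Cl2) + 2·EA + U
-828.9 = 1·(+164.4) + 1·(+1613.7) + 1·(+242.6) + 2·(-349.0) + U
U = -828.9 − (+1322.7) = -2151.6 kJ/mol

U = -2151.6 kJ/mol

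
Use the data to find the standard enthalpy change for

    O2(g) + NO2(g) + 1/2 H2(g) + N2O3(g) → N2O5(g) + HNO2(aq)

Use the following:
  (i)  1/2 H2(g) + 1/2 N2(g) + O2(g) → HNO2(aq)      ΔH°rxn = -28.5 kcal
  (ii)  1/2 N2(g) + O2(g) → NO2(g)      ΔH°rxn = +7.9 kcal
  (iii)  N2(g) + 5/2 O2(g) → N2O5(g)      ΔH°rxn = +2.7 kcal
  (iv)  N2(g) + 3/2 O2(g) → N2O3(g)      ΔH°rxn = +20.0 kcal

(i) as written: -28.5 kcal
(ii) reversed: -7.9 kcal
(iii) as written: +2.7 kcal
(iv) reversed: -20.0 kcal
ΔH°rxn = (1)·(-28.5) + (-1)·(+7.9) + (1)·(+2.7) + (-1)·(+20.0) = -53.7 kcal

ΔH°rxn = -53.7 kcal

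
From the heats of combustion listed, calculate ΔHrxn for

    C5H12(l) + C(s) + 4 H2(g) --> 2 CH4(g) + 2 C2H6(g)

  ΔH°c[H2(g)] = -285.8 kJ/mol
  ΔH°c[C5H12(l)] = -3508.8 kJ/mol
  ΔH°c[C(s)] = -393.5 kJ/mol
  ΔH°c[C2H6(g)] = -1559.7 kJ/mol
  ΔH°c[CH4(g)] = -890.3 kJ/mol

With combustion enthalpies, reactants minus products:
= [1·(-3508.8) + 1·(-393.5) + 4·(-285.8)] − [2·(-890.3) + 2·(-1559.7)]
= -145.5 kJ/mol

ΔHrxn = -145.5 kJ/mol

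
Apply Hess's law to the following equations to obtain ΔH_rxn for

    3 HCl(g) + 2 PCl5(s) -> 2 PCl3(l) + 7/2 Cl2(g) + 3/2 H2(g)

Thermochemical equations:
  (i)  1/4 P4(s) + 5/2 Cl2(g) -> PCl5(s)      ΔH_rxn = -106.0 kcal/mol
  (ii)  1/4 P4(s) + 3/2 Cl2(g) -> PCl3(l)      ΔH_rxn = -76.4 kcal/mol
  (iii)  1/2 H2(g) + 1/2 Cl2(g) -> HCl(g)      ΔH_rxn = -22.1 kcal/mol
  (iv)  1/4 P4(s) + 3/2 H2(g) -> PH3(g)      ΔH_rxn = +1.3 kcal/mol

(i) reversed and × 2: (-2)·(-106.0) = +212.0 kcal/mol
(ii) × 2: (2)·(-76.4) = -152.8 kcal/mol
(iii) reversed and × 3: (-3)·(-22.1) = +66.3 kcal/mol
(iv): not needed.
Summing the manipulated equations, ΔH_rxn = (+212.0) + (-152.8) + (+66.3) = 125.5 kcal/mol

ΔH_rxn = 125.5 kcal/mol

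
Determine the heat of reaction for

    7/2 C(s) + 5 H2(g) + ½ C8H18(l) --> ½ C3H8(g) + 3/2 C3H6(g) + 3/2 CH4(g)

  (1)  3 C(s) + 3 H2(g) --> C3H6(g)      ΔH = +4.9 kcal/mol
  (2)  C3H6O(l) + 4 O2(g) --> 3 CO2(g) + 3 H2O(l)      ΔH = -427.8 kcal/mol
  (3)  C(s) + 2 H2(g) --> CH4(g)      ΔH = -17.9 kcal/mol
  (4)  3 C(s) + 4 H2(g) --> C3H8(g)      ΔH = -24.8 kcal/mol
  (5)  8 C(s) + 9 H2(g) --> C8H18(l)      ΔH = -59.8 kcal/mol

ΔH = -2.0 kcal/mol

(1) × 3/2: (3/2)·(+4.9) = +7.35 kcal/mol
(2): not needed.
(3) × 3/2: (3/2)·(-17.9) = -26.85 kcal/mol
(4) × 1/2: (1/2)·(-24.8) = -12.4 kcal/mol
(5) reversed and × 1/2: (-1/2)·(-59.8) = +29.9 kcal/mol
Summing the manipulated equations, ΔH = (3/2)·(+4.9) + (3/2)·(-17.9) + (1/2)·(-24.8) + (-1/2)·(-59.8) = -2.0 kcal/mol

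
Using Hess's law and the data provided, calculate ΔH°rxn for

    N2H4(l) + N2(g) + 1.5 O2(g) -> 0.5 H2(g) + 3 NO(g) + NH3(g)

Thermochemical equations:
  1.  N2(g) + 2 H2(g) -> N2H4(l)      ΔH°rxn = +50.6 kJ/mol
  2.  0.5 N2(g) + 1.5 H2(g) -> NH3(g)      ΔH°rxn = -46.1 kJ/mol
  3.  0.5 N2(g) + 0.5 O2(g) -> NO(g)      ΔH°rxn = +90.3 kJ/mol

eq. 1 reversed: -50.6 kJ/mol
eq. 2 as written: -46.1 kJ/mol
eq. 3 × 3: (3)·(+90.3) = +270.9 kJ/mol
By Hess's law, ΔH°rxn = (-50.6) + (-46.1) + (+270.9) = 174.2 kJ/mol

ΔH°rxn = 174.2 kJ/mol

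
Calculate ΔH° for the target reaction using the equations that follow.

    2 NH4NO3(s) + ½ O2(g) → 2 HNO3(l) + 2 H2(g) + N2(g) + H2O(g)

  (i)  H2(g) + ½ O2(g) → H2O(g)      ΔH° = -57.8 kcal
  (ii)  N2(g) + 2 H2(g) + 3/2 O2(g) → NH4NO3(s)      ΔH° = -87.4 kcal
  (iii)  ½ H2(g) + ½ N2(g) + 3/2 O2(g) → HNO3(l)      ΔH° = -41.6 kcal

ΔH° = 33.8 kcal

(i) as written: -57.8 kcal
(ii) reversed and × 2: (-2)·(-87.4) = +174.8 kcal
(iii) × 2: (2)·(-41.6) = -83.2 kcal
Since enthalpy is a state function, ΔH° = (-57.8) + (+174.8) + (-83.2) = 33.8 kcal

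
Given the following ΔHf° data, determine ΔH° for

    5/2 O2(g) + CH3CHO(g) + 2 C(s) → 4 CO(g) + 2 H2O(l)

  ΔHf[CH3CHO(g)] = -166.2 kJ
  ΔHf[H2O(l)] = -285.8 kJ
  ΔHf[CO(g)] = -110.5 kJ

ΔH° = -847.4 kJ

Products: 4·(-110.5) + 2·(-285.8) = -1013.6
Reactants: 5/2·(+0.0) + 1·(-166.2) + 2·(+0.0) = -166.2
ΔH° = (-1013.6) − (-166.2) = -847.4 kJ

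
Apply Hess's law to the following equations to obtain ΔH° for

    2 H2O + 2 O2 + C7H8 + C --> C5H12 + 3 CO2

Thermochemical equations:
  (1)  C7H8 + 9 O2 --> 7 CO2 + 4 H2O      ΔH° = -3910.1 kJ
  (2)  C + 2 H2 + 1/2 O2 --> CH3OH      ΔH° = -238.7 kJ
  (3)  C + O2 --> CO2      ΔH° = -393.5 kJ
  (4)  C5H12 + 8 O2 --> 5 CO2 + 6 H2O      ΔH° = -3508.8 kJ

ΔH° = -794.8 kJ

(1) as written: -3910.1 kJ
(2): not needed.
(3) as written: -393.5 kJ
(4) reversed: +3508.8 kJ
Summing the manipulated equations, ΔH° = (-3910.1) + (-393.5) + (+3508.8) = -794.8 kJ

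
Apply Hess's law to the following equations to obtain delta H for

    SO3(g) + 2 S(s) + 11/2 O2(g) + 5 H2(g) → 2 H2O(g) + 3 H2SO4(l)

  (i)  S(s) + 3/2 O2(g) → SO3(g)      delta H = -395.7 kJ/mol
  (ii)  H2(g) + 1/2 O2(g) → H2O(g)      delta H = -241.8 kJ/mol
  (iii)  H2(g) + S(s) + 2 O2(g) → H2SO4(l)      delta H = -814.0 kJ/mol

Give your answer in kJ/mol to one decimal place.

(i) reversed (SO3(g) must end up as a reactant): +395.7 kJ/mol
(ii) × 2 (×2 to match 2 H2O(g) in the target): (2)·(-241.8) = -483.6 kJ/mol
(iii) × 3 (×3 to match 3 H2SO4(l) in the target): (3)·(-814.0) = -2442.0 kJ/mol
delta H = (-1)·(-395.7) + (2)·(-241.8) + (3)·(-814.0) = -2529.9 kJ/mol

delta H = -2529.9 kJ/mol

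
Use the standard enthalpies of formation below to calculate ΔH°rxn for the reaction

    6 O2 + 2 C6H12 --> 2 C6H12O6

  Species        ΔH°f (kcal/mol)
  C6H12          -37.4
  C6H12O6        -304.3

Products: 2·(-304.3) = -608.6
Reactants: 6·(+0.0) + 2·(-37.4) = -74.8
ΔH°rxn = (-608.6) − (-74.8) = -533.8 kcal/mol

ΔH°rxn = -533.8 kcal/mol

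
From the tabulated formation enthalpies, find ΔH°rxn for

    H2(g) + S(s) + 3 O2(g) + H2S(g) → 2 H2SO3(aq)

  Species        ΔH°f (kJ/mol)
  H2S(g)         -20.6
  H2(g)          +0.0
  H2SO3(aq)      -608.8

ΔH°rxn = -1197.0 kJ/mol

ΔH°rxn = Σ nΔHf°(products) − Σ nΔHf°(reactants).
Products: 2·(-608.8) = -1217.6
Reactants: 1·(+0.0) + 1·(+0.0) + 3·(+0.0) + 1·(-20.6) = -20.6
ΔH°rxn = (-1217.6) − (-20.6) = -1197.0 kJ/mol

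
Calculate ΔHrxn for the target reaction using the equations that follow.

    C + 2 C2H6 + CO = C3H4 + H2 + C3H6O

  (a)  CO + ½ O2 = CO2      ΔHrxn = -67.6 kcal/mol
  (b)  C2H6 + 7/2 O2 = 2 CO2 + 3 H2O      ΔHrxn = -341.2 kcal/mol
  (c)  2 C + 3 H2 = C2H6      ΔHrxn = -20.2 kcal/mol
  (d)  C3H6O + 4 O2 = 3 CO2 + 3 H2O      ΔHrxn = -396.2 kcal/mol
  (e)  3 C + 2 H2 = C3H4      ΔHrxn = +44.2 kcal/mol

(a) as written (CO already on the reactant side): -67.6 kcal/mol
(b) as written: -341.2 kcal/mol
(c) reversed: +20.2 kcal/mol
(d) reversed (reverse to put C3H6O on the product side): +396.2 kcal/mol
(e) as written (C3H4 already on the product side): +44.2 kcal/mol
ΔHrxn = (1)·(-67.6) + (1)·(-341.2) + (-1)·(-20.2) + (-1)·(-396.2) + (1)·(+44.2) = 51.8 kcal/mol

ΔHrxn = 51.8 kcal/mol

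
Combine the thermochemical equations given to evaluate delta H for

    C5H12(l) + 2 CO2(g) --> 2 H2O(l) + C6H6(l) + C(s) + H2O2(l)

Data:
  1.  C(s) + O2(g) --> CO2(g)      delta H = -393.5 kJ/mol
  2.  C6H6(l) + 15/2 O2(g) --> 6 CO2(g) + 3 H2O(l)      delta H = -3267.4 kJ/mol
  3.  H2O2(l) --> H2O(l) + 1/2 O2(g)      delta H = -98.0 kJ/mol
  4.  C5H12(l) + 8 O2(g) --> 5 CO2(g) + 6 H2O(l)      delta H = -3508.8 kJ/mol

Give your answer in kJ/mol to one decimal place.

delta H = 250.1 kJ/mol

eq. 1 reversed (reverse to put C(s) on the product side): +393.5 kJ/mol
eq. 2 reversed (C6H6(l) must end up as a product): +3267.4 kJ/mol
eq. 3 reversed (H2O2(l) must end up as a product): +98.0 kJ/mol
eq. 4 as written (C5H12(l) already on the reactant side): -3508.8 kJ/mol
Combining the equations, delta H = (-1)·(-393.5) + (-1)·(-3267.4) + (-1)·(-98.0) + (1)·(-3508.8) = 250.1 kJ/mol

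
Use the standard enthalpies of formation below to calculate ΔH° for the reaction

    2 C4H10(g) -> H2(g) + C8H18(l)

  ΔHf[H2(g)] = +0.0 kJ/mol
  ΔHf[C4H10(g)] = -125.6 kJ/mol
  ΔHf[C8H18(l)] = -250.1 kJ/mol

ΔH° = 1.1 kJ/mol

Products: 1·(+0.0) + 1·(-250.1) = -250.1
Reactants: 2·(-125.6) = -251.2
ΔH° = (-250.1) − (-251.2) = 1.1 kJ/mol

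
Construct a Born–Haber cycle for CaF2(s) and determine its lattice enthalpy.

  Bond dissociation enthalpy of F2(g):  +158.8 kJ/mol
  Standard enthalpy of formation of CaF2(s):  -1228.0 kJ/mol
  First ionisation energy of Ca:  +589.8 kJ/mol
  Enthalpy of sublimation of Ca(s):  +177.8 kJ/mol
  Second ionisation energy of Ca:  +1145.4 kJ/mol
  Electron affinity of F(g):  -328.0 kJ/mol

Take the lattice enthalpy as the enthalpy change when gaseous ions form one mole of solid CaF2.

U = -2643.8 kJ/mol

ΔHf° = 1·ΔHsub + 1·(ΣIE) + 1·D(F2) + 2·EA + U
-1228.0 = 1·(+177.8) + 1·(+1735.2) + 1·(+158.8) + 2·(-328.0) + U
U = -1228.0 − (+1415.8) = -2643.8 kJ/mol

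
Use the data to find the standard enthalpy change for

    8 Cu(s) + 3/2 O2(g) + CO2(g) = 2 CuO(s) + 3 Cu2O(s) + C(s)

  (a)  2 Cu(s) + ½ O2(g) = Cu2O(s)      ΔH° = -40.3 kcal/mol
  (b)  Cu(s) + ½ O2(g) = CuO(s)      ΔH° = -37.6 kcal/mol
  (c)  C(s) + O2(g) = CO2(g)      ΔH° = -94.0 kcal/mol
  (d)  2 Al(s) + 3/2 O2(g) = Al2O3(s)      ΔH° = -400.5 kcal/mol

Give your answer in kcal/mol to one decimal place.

ΔH° = -102.1 kcal/mol

(a) × 3 (×3 to match 3 Cu2O(s) in the target): (3)·(-40.3) = -120.9 kcal/mol
(b) × 2 (×2 to match 2 CuO(s) in the target): (2)·(-37.6) = -75.2 kcal/mol
(c) reversed (CO2(g) must end up as a reactant): +94.0 kcal/mol
(d): not needed (Al2O3(s) appears nowhere else).
ΔH° = (-120.9) + (-75.2) + (+94.0) = -102.1 kcal/mol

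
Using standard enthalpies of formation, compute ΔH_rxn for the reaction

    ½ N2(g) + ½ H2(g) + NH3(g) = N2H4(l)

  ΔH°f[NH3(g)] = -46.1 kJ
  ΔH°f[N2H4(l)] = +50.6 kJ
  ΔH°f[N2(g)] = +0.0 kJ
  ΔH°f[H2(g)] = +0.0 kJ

ΔH_rxn = 96.7 kJ

Products: 1·(+50.6) = +50.6
Reactants: 1/2·(+0.0) + 1/2·(+0.0) + 1·(-46.1) = -46.1
ΔH_rxn = (+50.6) − (-46.1) = 96.7 kJ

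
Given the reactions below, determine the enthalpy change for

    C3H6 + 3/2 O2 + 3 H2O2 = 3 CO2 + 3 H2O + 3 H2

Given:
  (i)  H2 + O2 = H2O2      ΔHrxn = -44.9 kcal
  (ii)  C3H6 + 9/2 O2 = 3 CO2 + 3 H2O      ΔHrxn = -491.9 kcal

ΔHrxn = -357.2 kcal

(i) reversed and × 3 (reverse to put H2O2 on the reactant side; ×3 to match 3 H2O2 in the target): (-3)·(-44.9) = +134.7 kcal
(ii) as written (C3H6 already on the reactant side): -491.9 kcal
Summing the manipulated equations, ΔHrxn = (-3)·(-44.9) + (1)·(-491.9) = -357.2 kcal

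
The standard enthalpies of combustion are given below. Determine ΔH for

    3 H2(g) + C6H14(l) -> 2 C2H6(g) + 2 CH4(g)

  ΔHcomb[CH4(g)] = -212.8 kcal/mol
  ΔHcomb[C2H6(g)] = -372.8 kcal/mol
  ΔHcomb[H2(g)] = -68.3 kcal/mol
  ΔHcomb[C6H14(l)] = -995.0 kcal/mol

Using ΔH = Σ nΔHc°(reactants) − Σ nΔHc°(products):
= [3·(-68.3) + 1·(-995.0)] − [2·(-372.8) + 2·(-212.8)]
= -28.7 kcal/mol

ΔH = -28.7 kcal/mol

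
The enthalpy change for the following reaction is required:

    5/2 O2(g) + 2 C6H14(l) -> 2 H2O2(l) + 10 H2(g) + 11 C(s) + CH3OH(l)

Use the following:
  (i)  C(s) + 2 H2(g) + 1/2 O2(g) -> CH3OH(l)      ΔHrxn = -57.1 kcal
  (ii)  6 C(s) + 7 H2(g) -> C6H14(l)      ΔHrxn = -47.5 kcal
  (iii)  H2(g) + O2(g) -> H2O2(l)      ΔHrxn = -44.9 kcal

ΔHrxn = -51.9 kcal

(i) as written: -57.1 kcal
(ii) reversed and × 2: (-2)·(-47.5) = +95.0 kcal
(iii) × 2: (2)·(-44.9) = -89.8 kcal
Summing the manipulated equations, ΔHrxn = (-57.1) + (+95.0) + (-89.8) = -51.9 kcal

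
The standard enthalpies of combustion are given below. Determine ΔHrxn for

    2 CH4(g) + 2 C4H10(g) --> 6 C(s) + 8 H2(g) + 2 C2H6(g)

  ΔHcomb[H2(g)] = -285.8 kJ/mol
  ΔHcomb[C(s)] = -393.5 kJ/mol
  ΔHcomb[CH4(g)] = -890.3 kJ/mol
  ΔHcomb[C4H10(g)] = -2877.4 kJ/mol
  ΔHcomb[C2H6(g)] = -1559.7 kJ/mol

Using ΔH = Σ nΔHc°(reactants) − Σ nΔHc°(products):
= [2·(-890.3) + 2·(-2877.4)] − [6·(-393.5) + 8·(-285.8) + 2·(-1559.7)]
= 231.4 kJ/mol

ΔHrxn = 231.4 kJ/mol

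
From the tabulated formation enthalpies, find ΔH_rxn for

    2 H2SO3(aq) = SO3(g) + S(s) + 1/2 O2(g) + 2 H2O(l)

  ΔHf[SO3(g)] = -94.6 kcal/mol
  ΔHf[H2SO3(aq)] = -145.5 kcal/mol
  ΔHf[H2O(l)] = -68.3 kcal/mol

ΔH_rxn = 59.8 kcal/mol

Products: 1·(-94.6) + 1·(+0.0) + 1/2·(+0.0) + 2·(-68.3) = -231.2
Reactants: 2·(-145.5) = -291.0
ΔH_rxn = (-231.2) − (-291.0) = 59.8 kcal/mol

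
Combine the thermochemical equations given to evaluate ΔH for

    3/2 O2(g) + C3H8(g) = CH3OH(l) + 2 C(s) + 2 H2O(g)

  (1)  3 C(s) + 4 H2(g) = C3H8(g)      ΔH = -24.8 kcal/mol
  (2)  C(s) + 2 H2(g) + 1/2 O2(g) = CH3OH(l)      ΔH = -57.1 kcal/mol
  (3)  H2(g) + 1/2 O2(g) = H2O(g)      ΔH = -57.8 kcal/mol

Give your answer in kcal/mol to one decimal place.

ΔH = -147.9 kcal/mol

(1) reversed: +24.8 kcal/mol
(2) as written: -57.1 kcal/mol
(3) × 2: (2)·(-57.8) = -115.6 kcal/mol
Combining the equations, ΔH = (+24.8) + (-57.1) + (-115.6) = -147.9 kcal/mol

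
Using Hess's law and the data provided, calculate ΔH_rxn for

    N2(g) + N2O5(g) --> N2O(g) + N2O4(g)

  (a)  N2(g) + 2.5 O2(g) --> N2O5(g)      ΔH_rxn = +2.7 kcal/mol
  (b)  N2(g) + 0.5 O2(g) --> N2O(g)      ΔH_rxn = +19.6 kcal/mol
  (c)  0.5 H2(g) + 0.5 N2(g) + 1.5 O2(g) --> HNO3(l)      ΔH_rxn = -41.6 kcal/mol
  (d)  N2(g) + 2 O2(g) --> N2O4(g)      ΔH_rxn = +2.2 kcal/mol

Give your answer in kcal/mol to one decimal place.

ΔH_rxn = 19.1 kcal/mol

(a) reversed: -2.7 kcal/mol
(b) as written: +19.6 kcal/mol
(c): not needed.
(d) as written: +2.2 kcal/mol
Combining the equations, ΔH_rxn = (-2.7) + (+19.6) + (+2.2) = 19.1 kcal/mol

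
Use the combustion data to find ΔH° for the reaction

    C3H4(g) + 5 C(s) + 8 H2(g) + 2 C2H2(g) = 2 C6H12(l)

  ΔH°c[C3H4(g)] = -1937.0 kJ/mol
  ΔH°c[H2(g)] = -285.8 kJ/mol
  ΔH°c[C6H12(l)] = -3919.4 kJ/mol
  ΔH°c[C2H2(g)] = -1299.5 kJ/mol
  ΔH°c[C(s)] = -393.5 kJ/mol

ΔH° = -951.1 kJ/mol

Using ΔH = Σ nΔHc°(reactants) − Σ nΔHc°(products):
= [1·(-1937.0) + 5·(-393.5) + 8·(-285.8) + 2·(-1299.5)] − [2·(-3919.4)]
= -951.1 kJ/mol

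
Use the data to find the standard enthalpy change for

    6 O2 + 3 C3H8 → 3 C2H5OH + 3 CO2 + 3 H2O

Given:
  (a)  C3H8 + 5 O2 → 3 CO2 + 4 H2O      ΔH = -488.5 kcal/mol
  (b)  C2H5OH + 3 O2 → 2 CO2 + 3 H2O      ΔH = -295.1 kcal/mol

ΔH = -580.2 kcal/mol

(a) × 3: (3)·(-488.5) = -1465.5 kcal/mol
(b) reversed and × 3: (-3)·(-295.1) = +885.3 kcal/mol
ΔH = (3)·(-488.5) + (-3)·(-295.1) = -580.2 kcal/mol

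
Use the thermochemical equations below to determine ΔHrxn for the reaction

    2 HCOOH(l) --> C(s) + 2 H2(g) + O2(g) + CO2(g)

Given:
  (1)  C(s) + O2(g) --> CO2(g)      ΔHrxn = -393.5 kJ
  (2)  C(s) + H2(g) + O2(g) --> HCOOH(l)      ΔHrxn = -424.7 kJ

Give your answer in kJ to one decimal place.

(1) as written (CO2(g) already on the product side): -393.5 kJ
(2) reversed and × 2 (HCOOH(l) must end up as a reactant; ×2 to match 2 HCOOH(l) in the target): (-2)·(-424.7) = +849.4 kJ
ΔHrxn = (-393.5) + (+849.4) = 455.9 kJ

ΔHrxn = 455.9 kJ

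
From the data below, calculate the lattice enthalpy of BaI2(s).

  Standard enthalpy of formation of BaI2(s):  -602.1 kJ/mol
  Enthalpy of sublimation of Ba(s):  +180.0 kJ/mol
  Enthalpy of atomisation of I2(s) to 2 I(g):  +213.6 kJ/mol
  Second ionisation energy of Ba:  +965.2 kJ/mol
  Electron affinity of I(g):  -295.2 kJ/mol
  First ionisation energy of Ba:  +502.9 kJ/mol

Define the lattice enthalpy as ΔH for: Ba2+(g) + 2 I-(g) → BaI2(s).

U = -1873.4 kJ/mol

ΔHf° = 1·ΔHsub + 1·(ΣIE) + 1·D(I2) + 2·EA + U
-602.1 = 1·(+180.0) + 1·(+1468.1) + 1·(+213.6) + 2·(-295.2) + U
U = -602.1 − (+1271.3) = -1873.4 kJ/mol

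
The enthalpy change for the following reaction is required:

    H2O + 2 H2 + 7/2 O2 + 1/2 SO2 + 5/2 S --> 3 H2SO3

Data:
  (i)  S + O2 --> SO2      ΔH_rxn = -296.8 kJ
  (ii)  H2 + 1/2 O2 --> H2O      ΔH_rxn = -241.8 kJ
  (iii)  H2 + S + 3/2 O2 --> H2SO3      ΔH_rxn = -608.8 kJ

ΔH_rxn = -1436.2 kJ

(i) reversed and × 1/2: (-1/2)·(-296.8) = +148.4 kJ
(ii) reversed: +241.8 kJ
(iii) × 3: (3)·(-608.8) = -1826.4 kJ
Combining the equations, ΔH_rxn = (+148.4) + (+241.8) + (-1826.4) = -1436.2 kJ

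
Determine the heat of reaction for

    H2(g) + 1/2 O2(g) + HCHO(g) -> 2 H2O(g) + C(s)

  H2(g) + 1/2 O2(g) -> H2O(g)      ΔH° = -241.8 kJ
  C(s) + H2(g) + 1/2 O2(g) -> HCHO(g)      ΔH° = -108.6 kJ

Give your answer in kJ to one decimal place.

ΔH° = -375.0 kJ

equation 1 × 2 (scale by 2 for the 2 H2O(g)): (2)·(-241.8) = -483.6 kJ
equation 2 reversed (reverse to put HCHO(g) on the reactant side): +108.6 kJ
ΔH° = (-483.6) + (+108.6) = -375.0 kJ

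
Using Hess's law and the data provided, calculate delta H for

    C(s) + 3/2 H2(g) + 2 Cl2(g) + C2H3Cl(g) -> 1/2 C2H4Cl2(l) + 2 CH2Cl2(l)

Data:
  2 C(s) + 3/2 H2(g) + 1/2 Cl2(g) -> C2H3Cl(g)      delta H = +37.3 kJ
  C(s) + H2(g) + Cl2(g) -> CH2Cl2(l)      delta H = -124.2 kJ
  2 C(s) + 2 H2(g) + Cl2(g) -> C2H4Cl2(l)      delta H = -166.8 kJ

equation 1 reversed (reverse to put C2H3Cl(g) on the reactant side): -37.3 kJ
equation 2 × 2 (scale by 2 for the 2 CH2Cl2(l)): (2)·(-124.2) = -248.4 kJ
equation 3 × 1/2 (scale by 1/2 for the 1/2 C2H4Cl2(l)): (1/2)·(-166.8) = -83.4 kJ
delta H = (-1)·(+37.3) + (2)·(-124.2) + (1/2)·(-166.8) = -369.1 kJ

delta H = -369.1 kJ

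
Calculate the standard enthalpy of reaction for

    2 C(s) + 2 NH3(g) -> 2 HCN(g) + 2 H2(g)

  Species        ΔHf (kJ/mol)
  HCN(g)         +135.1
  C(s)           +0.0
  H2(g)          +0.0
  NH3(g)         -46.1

ΔH° = 362.4 kJ/mol

ΔH°rxn = Σ nΔHf°(products) − Σ nΔHf°(reactants).
Products: 2·(+135.1) + 2·(+0.0) = +270.2
Reactants: 2·(+0.0) + 2·(-46.1) = -92.2
ΔH° = (+270.2) − (-92.2) = 362.4 kJ/mol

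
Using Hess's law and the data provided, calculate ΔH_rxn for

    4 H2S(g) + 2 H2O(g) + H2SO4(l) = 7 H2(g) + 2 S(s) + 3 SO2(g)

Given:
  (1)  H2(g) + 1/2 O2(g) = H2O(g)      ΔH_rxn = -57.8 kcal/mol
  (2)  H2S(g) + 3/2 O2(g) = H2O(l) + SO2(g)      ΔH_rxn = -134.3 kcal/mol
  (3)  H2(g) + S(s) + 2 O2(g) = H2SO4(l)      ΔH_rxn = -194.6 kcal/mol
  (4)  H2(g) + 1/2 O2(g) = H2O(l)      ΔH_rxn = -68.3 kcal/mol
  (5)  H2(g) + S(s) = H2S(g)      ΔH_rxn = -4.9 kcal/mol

ΔH_rxn = 117.1 kcal/mol

(1) reversed and × 2 (reverse to put H2O(g) on the reactant side; ×2 to match 2 H2O(g) in the target): (-2)·(-57.8) = +115.6 kcal/mol
(2) × 3 (scale by 3 for the 3 SO2(g)): (3)·(-134.3) = -402.9 kcal/mol
(3) reversed (H2SO4(l) must end up as a reactant): +194.6 kcal/mol
(4) reversed and × 3: (-3)·(-68.3) = +204.9 kcal/mol
(5) reversed: +4.9 kcal/mol
Combining the equations, ΔH_rxn = (+115.6) + (-402.9) + (+194.6) + (+204.9) + (+4.9) = 117.1 kcal/mol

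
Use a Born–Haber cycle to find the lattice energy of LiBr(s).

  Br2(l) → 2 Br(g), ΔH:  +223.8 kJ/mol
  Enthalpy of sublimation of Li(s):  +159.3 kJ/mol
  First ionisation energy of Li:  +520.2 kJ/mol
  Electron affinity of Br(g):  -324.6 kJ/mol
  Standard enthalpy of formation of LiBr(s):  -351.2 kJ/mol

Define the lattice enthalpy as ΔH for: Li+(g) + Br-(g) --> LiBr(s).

ΔHf° = 1·ΔHsub + 1·(ΣIE) + 1/2·D(Br2) + 1·EA + U
-351.2 = 1·(+159.3) + 1·(+520.2) + 1/2·(+223.8) + 1·(-324.6) + U
U = -351.2 − (+466.8) = -818.0 kJ/mol

U = -818.0 kJ/mol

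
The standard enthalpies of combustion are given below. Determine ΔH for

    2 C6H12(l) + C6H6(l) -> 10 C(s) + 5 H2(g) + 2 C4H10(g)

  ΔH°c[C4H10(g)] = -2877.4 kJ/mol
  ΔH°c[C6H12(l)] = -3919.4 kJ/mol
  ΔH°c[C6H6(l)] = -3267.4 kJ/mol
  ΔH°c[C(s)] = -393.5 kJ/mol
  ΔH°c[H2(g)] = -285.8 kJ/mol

ΔH = 12.6 kJ/mol

Using ΔH = Σ nΔHc°(reactants) − Σ nΔHc°(products):
= [2·(-3919.4) + 1·(-3267.4)] − [10·(-393.5) + 5·(-285.8) + 2·(-2877.4)]
= 12.6 kJ/mol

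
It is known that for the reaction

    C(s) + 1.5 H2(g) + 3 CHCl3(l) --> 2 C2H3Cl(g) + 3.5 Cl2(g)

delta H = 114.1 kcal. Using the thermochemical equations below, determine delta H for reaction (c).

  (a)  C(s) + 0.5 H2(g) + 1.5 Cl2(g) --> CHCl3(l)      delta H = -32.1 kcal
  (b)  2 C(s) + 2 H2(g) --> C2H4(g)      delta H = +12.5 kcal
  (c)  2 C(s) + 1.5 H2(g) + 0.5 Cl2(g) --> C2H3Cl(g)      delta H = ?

(a) reversed and × 3: (-3)·(-32.1) = +96.3 kcal
(b): not needed.
(c) × 2: contributes 2·x
+114.1 = (+96.3) + 2·x
x = (+114.1 − (+96.3)) / (2) = 8.9 kcal

delta H = 8.9 kcal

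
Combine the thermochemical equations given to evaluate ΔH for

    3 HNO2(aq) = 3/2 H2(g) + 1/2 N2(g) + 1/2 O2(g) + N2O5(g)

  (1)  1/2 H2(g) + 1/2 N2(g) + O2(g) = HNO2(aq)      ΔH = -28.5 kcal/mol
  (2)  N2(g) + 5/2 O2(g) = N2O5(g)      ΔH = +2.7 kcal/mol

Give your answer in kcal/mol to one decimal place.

ΔH = 88.2 kcal/mol

(1) reversed and × 3: (-3)·(-28.5) = +85.5 kcal/mol
(2) as written: +2.7 kcal/mol
Combining the equations, ΔH = (-3)·(-28.5) + (1)·(+2.7) = 88.2 kcal/mol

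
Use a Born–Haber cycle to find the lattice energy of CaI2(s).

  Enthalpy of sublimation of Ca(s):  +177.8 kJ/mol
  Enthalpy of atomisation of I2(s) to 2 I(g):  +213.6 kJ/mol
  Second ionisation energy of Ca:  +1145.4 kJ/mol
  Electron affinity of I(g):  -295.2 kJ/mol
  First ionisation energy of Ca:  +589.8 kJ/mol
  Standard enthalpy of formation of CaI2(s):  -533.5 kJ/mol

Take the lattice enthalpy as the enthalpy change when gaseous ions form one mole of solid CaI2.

ΔHf° = 1·ΔHsub + 1·(ΣIE) + 1·D(I2) + 2·EA + U
-533.5 = 1·(+177.8) + 1·(+1735.2) + 1·(+213.6) + 2·(-295.2) + U
U = -533.5 − (+1536.2) = -2069.7 kJ/mol

U = -2069.7 kJ/mol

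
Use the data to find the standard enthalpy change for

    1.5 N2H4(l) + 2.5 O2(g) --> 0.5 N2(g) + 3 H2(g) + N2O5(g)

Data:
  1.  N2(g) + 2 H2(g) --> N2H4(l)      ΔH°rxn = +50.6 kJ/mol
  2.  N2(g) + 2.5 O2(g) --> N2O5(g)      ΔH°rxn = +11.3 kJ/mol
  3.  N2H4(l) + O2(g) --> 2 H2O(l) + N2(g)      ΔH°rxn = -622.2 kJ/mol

eq. 1 reversed and × 3/2 (reverse to put H2(g) on the product side; scale by 3/2 for the 3 H2(g)): (-3/2)·(+50.6) = -75.9 kJ/mol
eq. 2 as written (N2O5(g) already on the product side): +11.3 kJ/mol
eq. 3: not needed (H2O(l) appears nowhere else).
By Hess's law, ΔH°rxn = (-3/2)·(+50.6) + (1)·(+11.3) = -64.6 kJ/mol

ΔH°rxn = -64.6 kJ/mol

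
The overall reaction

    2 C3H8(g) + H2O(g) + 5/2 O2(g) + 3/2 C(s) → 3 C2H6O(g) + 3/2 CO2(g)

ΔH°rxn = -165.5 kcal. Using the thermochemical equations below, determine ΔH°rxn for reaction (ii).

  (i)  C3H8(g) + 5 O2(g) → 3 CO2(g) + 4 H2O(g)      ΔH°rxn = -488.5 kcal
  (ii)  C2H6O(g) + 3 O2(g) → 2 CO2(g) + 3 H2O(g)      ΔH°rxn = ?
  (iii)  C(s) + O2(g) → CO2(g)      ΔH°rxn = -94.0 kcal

(i) × 2: (2)·(-488.5) = -977.0 kcal
(ii) reversed and × 3: contributes −3·x
(iii) × 3/2: (3/2)·(-94.0) = -141.0 kcal
-165.5 = (-977.0) + (-141.0) − 3·x
x = (-165.5 − (-1118.0)) / (-3) = -317.5 kcal

ΔH°rxn = -317.5 kcal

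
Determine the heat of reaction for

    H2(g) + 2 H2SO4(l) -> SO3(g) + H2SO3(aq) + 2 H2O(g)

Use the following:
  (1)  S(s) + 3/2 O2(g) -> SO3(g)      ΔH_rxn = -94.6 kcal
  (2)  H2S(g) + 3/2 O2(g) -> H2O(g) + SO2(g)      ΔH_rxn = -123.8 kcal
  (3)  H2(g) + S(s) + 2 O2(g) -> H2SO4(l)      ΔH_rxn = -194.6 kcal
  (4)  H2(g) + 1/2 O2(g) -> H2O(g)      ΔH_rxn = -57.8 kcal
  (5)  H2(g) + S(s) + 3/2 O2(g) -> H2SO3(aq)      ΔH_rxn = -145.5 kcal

ΔH_rxn = 33.5 kcal

(1) as written: -94.6 kcal
(2): not needed.
(3) reversed and × 2: (-2)·(-194.6) = +389.2 kcal
(4) × 2: (2)·(-57.8) = -115.6 kcal
(5) as written: -145.5 kcal
Combining the equations, ΔH_rxn = (-94.6) + (+389.2) + (-115.6) + (-145.5) = 33.5 kcal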